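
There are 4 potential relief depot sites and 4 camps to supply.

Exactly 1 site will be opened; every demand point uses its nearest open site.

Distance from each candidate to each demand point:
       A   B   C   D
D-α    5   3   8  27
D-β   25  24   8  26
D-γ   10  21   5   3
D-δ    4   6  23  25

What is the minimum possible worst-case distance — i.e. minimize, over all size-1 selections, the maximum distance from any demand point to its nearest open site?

21

Open {D-γ}.
  Farthest demand point is B at distance 21 (to D-γ); all others are ≤ 21.
With {D-δ} the worst case is 25.
With {D-β} the worst case is 26.
No size-1 selection achieves below 21.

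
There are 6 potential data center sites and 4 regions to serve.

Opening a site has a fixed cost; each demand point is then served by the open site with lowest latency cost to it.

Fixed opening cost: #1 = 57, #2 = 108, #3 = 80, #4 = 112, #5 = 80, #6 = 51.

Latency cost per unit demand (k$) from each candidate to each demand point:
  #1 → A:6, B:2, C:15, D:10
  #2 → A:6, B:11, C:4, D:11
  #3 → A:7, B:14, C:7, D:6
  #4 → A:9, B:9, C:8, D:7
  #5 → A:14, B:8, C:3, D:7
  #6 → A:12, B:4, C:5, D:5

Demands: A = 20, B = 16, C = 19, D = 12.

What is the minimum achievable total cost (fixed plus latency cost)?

Open {#1, #6}: assign each demand point to its cheapest open site.
  A→#1 20×6=120, B→#1 16×2=32, C→#6 19×5=95, D→#6 12×5=60
  latency cost 307, fixed 108 → total 415.
Compare {#1, #5}: latency cost 293 + fixed 137 = 430.
Compare {#1, #5, #6}: latency cost 269 + fixed 188 = 457.
Compare {#2, #6}: latency cost 320 + fixed 159 = 479.
All other subsets cost ≥ 430. Minimum total cost: 415.

415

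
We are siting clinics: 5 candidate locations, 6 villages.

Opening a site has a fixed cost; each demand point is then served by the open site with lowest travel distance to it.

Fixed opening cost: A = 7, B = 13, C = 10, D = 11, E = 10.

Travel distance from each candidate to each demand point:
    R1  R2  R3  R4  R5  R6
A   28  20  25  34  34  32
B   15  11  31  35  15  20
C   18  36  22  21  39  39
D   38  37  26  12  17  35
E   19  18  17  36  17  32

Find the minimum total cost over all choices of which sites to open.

123

Open {B, D}: assign each demand point to its cheapest open site.
  R1→B 15, R2→B 11, R3→D 26, R4→D 12, R5→B 15, R6→B 20
  travel distance 99, fixed 24 → total 123.
Compare {B, D, E}: travel distance 90 + fixed 34 = 124.
Compare {B, C}: travel distance 104 + fixed 23 = 127.
Compare {A, B, D}: travel distance 98 + fixed 31 = 129.
All other subsets cost ≥ 124. Minimum total cost: 123.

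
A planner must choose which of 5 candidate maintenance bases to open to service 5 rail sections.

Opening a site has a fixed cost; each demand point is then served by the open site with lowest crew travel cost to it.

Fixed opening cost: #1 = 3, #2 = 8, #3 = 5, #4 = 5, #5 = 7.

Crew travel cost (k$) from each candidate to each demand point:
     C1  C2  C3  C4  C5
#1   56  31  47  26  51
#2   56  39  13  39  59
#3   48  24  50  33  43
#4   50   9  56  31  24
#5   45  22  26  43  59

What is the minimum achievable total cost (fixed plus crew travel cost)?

138

Open {#1, #2, #4}: assign each demand point to its cheapest open site.
  C1→#4 50, C2→#4 9, C3→#2 13, C4→#1 26, C5→#4 24
  crew travel cost 122, fixed 16 → total 138.
Compare {#2, #4}: crew travel cost 127 + fixed 13 = 140.
Compare {#1, #2, #4, #5}: crew travel cost 117 + fixed 23 = 140.
Compare {#1, #2, #3, #4}: crew travel cost 120 + fixed 21 = 141.
All other subsets cost ≥ 140. Minimum total cost: 138.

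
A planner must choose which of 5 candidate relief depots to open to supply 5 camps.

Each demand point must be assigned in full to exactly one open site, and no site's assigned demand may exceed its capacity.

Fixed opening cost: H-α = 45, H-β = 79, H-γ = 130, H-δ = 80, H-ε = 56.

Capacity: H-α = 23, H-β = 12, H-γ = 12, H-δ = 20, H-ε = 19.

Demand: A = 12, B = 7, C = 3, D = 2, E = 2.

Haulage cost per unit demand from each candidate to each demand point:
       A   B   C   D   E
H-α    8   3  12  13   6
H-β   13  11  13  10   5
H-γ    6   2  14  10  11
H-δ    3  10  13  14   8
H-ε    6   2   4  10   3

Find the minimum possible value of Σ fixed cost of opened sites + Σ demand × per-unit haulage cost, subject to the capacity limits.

224

Open {H-δ, H-ε}; cheapest assignment that respects the capacities:
  H-δ (cap 20, load 12): A — cost 12×3 = 36
  H-ε (cap 19, load 14): B, C, D, E — cost 7×2 + 3×4 + 2×10 + 2×3 = 52
  Shipping 88, fixed 136 → total 224.
  Any other capacity-feasible assignment to {H-δ, H-ε} ships for at least 88.
Compare {H-α, H-ε}: its best feasible assignment gives total 232.
Compare {H-α, H-δ}: its best feasible assignment gives total 256.
Every other set of open sites that can feasibly serve all demand totals ≥ 232 even under its best assignment. Minimum: 224.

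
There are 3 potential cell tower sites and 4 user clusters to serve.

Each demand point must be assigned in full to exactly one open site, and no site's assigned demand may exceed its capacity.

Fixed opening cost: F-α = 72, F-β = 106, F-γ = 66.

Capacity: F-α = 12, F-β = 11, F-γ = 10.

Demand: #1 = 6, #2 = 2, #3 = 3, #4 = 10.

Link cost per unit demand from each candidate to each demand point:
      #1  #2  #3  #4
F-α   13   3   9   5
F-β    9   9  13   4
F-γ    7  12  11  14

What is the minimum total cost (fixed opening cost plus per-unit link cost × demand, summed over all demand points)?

Open {F-α, F-γ}; cheapest assignment that respects the capacities:
  F-α (cap 12, load 12): #2, #4 — cost 2×3 + 10×5 = 56
  F-γ (cap 10, load 9): #1, #3 — cost 6×7 + 3×11 = 75
  Shipping 131, fixed 138 → total 269.
  Any other capacity-feasible assignment to {F-α, F-γ} ships for at least 131.
Compare {F-α, F-β}: its best feasible assignment gives total 327.
Compare {F-α, F-β, F-γ}: its best feasible assignment gives total 359.
Every other set of open sites that can feasibly serve all demand totals ≥ 327 even under its best assignment. Minimum: 269.

269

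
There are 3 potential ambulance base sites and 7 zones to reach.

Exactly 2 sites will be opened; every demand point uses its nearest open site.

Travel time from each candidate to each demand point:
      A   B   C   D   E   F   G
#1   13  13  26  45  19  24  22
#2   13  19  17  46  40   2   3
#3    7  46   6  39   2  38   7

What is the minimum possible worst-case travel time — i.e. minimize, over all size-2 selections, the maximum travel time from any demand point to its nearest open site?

Open {#1, #3}.
  Farthest demand point is D at travel time 39 (to #3); all others are ≤ 39.
With {#2, #3} the worst case is 39.
With {#1, #2} the worst case is 45.
No size-2 selection achieves below 39.

39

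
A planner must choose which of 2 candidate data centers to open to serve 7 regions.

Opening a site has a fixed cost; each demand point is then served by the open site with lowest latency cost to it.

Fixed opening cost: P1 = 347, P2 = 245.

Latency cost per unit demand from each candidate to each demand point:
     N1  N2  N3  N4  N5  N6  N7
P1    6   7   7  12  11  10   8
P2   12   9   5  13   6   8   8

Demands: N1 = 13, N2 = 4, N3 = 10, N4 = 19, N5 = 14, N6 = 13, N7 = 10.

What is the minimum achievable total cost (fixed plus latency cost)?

1002

Open {P2}: assign each demand point to its cheapest open site.
  N1→P2 13×12=156, N2→P2 4×9=36, N3→P2 10×5=50, N4→P2 19×13=247, N5→P2 14×6=84, N6→P2 13×8=104, N7→P2 10×8=80
  latency cost 757, fixed 245 → total 1002.
Compare {P1}: latency cost 768 + fixed 347 = 1115.
Compare {P1, P2}: latency cost 652 + fixed 592 = 1244.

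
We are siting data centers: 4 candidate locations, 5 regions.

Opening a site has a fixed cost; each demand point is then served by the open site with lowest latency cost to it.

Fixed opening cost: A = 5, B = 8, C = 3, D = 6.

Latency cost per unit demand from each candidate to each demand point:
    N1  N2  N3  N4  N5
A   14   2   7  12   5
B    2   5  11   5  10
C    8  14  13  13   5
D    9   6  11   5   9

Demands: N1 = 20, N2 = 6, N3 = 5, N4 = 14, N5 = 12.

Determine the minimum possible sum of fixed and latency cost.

230

Open {A, B}: assign each demand point to its cheapest open site.
  N1→B 20×2=40, N2→A 6×2=12, N3→A 5×7=35, N4→B 14×5=70, N5→A 12×5=60
  latency cost 217, fixed 13 → total 230.
Compare {A, B, C}: latency cost 217 + fixed 16 = 233.
Compare {A, B, D}: latency cost 217 + fixed 19 = 236.
Compare {A, B, C, D}: latency cost 217 + fixed 22 = 239.
All other subsets cost ≥ 233. Minimum total cost: 230.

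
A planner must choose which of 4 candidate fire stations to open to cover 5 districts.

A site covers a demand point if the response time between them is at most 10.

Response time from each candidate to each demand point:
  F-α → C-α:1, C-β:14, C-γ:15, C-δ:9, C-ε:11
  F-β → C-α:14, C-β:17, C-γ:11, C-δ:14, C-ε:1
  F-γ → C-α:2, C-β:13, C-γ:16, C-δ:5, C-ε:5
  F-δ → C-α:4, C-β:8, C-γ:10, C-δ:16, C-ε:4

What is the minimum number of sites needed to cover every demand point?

2

Coverage sets (demand points within 10 of each site):
  F-α: {C-α, C-δ}
  F-β: {C-ε}
  F-γ: {C-α, C-δ, C-ε}
  F-δ: {C-α, C-β, C-γ, C-ε}
No single site covers all 5 demand points.
But {F-α, F-δ} covers everything, so the minimum is 2.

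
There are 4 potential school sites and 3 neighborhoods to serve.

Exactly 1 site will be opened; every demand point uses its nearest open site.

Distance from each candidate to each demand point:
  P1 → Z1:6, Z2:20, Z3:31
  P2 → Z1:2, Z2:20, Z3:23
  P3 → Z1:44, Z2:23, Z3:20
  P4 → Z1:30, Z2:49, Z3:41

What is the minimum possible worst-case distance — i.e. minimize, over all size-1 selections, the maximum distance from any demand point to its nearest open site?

23

Open {P2}.
  Farthest demand point is Z3 at distance 23 (to P2); all others are ≤ 23.
With {P1} the worst case is 31.
With {P3} the worst case is 44.
No size-1 selection achieves below 23.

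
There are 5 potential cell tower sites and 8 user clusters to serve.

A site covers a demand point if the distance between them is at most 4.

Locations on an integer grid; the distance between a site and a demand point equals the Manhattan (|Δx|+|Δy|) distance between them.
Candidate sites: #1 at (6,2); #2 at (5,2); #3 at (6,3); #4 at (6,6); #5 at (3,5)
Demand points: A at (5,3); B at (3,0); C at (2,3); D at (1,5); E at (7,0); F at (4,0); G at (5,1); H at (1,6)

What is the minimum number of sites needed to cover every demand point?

Coverage sets (demand points within 4 of each site):
  #1: {A, E, F, G}
  #2: {A, B, C, E, F, G}
  #3: {A, C, E, G}
  #4: {A}
  #5: {A, C, D, H}
No single site covers all 8 demand points.
But {#2, #5} covers everything, so the minimum is 2.

2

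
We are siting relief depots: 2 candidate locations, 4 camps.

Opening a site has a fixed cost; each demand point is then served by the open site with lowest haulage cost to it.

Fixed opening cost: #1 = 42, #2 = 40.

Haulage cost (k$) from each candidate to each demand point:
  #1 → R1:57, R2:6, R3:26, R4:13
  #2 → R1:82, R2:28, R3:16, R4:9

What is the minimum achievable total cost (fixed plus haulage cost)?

Open {#1}: assign each demand point to its cheapest open site.
  R1→#1 57, R2→#1 6, R3→#1 26, R4→#1 13
  haulage cost 102, fixed 42 → total 144.
Compare {#1, #2}: haulage cost 88 + fixed 82 = 170.
Compare {#2}: haulage cost 135 + fixed 40 = 175.

144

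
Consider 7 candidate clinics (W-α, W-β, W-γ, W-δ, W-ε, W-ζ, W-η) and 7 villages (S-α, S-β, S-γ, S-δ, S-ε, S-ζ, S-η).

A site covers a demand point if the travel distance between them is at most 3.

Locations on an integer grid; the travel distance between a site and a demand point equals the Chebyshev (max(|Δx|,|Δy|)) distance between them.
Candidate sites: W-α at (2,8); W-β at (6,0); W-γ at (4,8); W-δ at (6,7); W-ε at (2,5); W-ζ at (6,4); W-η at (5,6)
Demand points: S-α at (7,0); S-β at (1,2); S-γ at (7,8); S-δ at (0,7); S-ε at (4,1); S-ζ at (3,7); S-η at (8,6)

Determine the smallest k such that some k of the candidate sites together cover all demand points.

3

Coverage sets (demand points within 3 of each site):
  W-α: {S-δ, S-ζ}
  W-β: {S-α, S-ε}
  W-γ: {S-γ, S-ζ}
  W-δ: {S-γ, S-ζ, S-η}
  W-ε: {S-β, S-δ, S-ζ}
  W-ζ: {S-ε, S-ζ, S-η}
  W-η: {S-γ, S-ζ, S-η}
No 2 sites suffice: every size-2 union leaves at least one demand point uncovered.
But {W-β, W-δ, W-ε} covers everything, so the minimum is 3.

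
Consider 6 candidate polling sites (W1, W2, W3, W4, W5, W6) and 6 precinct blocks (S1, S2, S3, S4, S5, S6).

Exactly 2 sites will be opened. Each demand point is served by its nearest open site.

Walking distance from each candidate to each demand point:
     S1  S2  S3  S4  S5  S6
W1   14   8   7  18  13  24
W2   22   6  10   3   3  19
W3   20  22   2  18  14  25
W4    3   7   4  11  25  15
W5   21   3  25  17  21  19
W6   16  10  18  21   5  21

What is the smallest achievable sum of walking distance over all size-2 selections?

34

Open {W2, W4}.
  S1→W4 3, S2→W2 6, S3→W4 4, S4→W2 3, S5→W2 3, S6→W4 15  ⇒ total 34.
Compare {W4, W6}: total 45.
Compare {W1, W2}: total 52.
No size-2 selection does better; minimum is 34.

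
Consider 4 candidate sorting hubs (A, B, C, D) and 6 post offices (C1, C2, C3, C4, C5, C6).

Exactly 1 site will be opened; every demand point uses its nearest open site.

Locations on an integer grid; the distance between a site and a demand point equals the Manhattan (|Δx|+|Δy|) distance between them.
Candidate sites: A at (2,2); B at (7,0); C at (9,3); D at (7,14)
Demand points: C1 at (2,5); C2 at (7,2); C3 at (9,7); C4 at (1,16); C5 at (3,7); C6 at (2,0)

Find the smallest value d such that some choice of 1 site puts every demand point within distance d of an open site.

15

Open {A}.
  Farthest demand point is C4 at distance 15 (to A); all others are ≤ 15.
With {D} the worst case is 19.
With {C} the worst case is 21.
No size-1 selection achieves below 15.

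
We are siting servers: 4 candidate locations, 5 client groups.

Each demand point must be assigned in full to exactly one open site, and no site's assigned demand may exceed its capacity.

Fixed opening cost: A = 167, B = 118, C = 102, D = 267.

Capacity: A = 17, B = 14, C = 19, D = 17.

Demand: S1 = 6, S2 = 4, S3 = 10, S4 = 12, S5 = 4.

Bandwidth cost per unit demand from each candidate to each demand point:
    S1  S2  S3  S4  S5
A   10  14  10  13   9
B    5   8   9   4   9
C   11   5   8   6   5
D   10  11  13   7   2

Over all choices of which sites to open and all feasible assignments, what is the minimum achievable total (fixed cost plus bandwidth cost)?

Open {A, B, C}; cheapest assignment that respects the capacities:
  A (cap 17, load 6): S1 — cost 6×10 = 60
  B (cap 14, load 12): S4 — cost 12×4 = 48
  C (cap 19, load 18): S2, S3, S5 — cost 4×5 + 10×8 + 4×5 = 120
  Shipping 228, fixed 387 → total 615.
  Any other capacity-feasible assignment to {A, B, C} ships for at least 228.
Compare {B, C, D}: its best feasible assignment gives total 703.
Compare {A, C, D}: its best feasible assignment gives total 788.
Every other set of open sites that can feasibly serve all demand totals ≥ 703 even under its best assignment. Minimum: 615.

615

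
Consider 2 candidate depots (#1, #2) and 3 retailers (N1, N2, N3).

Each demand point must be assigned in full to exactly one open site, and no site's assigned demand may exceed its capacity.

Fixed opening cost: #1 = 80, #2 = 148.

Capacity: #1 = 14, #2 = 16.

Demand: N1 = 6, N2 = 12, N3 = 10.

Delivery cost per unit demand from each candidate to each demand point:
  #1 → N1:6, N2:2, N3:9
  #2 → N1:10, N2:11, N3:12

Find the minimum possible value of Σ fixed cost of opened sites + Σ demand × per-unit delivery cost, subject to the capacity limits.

Open {#1, #2}; cheapest assignment that respects the capacities:
  #1 (cap 14, load 12): N2 — cost 12×2 = 24
  #2 (cap 16, load 16): N1, N3 — cost 6×10 + 10×12 = 180
  Shipping 204, fixed 228 → total 432.
  Any other capacity-feasible assignment to {#1, #2} ships for at least 204.
Total demand is 28 and no other set of sites has combined capacity ≥ 28, so {#1, #2} is the only feasible choice of open sites. Minimum: 432.

432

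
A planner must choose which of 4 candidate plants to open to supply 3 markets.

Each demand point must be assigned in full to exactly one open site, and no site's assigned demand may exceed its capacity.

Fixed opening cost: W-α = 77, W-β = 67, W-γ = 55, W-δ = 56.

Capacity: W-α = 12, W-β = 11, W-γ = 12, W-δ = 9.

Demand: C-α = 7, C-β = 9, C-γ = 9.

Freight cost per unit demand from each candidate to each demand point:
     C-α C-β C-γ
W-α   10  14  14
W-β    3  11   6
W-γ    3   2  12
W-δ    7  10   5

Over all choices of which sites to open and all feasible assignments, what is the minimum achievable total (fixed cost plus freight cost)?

262

Open {W-β, W-γ, W-δ}; cheapest assignment that respects the capacities:
  W-β (cap 11, load 7): C-α — cost 7×3 = 21
  W-γ (cap 12, load 9): C-β — cost 9×2 = 18
  W-δ (cap 9, load 9): C-γ — cost 9×5 = 45
  Shipping 84, fixed 178 → total 262.
  Any other capacity-feasible assignment to {W-β, W-γ, W-δ} ships for at least 84.
Compare {W-α, W-γ, W-δ}: its best feasible assignment gives total 321.
Compare {W-α, W-β, W-γ, W-δ}: its best feasible assignment gives total 339.
Every other set of open sites that can feasibly serve all demand totals ≥ 321 even under its best assignment. Minimum: 262.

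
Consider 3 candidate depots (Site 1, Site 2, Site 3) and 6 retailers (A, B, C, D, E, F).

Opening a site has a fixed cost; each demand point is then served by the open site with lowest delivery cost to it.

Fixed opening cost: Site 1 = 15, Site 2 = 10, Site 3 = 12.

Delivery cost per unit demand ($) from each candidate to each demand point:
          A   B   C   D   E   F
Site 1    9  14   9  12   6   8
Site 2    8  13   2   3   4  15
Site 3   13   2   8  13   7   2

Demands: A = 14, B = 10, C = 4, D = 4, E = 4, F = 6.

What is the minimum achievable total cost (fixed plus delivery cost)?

202

Open {Site 2, Site 3}: assign each demand point to its cheapest open site.
  A→Site 2 14×8=112, B→Site 3 10×2=20, C→Site 2 4×2=8, D→Site 2 4×3=12, E→Site 2 4×4=16, F→Site 3 6×2=12
  delivery cost 180, fixed 22 → total 202.
Compare {Site 1, Site 2, Site 3}: delivery cost 180 + fixed 37 = 217.
Compare {Site 1, Site 3}: delivery cost 262 + fixed 27 = 289.
Compare {Site 3}: delivery cost 326 + fixed 12 = 338.
All other subsets cost ≥ 217. Minimum total cost: 202.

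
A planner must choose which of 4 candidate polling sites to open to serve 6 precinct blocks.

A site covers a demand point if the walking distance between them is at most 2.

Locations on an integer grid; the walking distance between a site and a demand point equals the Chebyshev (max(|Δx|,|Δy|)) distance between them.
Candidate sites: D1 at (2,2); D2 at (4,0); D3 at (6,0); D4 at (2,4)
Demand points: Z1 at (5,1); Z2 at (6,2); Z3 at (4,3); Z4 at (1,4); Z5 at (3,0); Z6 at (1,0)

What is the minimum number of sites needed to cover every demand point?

Coverage sets (demand points within 2 of each site):
  D1: {Z3, Z4, Z5, Z6}
  D2: {Z1, Z2, Z5}
  D3: {Z1, Z2}
  D4: {Z3, Z4}
No single site covers all 6 demand points.
But {D1, D2} covers everything, so the minimum is 2.

2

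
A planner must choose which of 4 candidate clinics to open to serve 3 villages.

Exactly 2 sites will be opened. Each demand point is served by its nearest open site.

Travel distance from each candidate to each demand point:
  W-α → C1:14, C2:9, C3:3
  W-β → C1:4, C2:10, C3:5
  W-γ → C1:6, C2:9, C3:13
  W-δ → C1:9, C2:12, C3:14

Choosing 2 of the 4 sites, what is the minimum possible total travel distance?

16

Open {W-α, W-β}.
  C1→W-β 4, C2→W-α 9, C3→W-α 3  ⇒ total 16.
Compare {W-α, W-γ}: total 18.
Compare {W-β, W-γ}: total 18.
No size-2 selection does better; minimum is 16.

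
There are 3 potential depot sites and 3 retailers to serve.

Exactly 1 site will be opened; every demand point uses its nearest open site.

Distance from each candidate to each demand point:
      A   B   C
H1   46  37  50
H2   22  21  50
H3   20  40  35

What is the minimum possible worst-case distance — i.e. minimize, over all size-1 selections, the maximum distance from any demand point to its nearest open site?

40

Open {H3}.
  Farthest demand point is B at distance 40 (to H3); all others are ≤ 40.
With {H1} the worst case is 50.
With {H2} the worst case is 50.
No size-1 selection achieves below 40.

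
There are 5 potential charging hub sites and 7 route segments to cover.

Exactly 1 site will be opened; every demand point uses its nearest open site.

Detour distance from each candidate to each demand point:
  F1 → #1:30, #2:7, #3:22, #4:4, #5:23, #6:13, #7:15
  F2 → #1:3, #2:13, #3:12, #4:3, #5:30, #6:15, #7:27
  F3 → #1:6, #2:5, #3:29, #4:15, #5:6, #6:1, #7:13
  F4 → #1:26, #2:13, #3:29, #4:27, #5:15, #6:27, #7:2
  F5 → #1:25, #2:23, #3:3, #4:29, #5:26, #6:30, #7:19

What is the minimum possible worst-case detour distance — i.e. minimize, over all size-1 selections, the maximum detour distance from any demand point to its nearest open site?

Open {F3}.
  Farthest demand point is #3 at detour distance 29 (to F3); all others are ≤ 29.
With {F4} the worst case is 29.
With {F1} the worst case is 30.
No size-1 selection achieves below 29.

29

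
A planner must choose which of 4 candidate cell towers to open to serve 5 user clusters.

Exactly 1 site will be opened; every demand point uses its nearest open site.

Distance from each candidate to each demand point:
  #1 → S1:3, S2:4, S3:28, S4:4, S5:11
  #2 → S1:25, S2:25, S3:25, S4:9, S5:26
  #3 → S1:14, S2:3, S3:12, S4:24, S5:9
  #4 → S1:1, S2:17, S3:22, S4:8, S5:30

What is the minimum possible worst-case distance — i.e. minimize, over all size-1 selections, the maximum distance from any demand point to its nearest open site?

24

Open {#3}.
  Farthest demand point is S4 at distance 24 (to #3); all others are ≤ 24.
With {#2} the worst case is 26.
With {#1} the worst case is 28.
No size-1 selection achieves below 24.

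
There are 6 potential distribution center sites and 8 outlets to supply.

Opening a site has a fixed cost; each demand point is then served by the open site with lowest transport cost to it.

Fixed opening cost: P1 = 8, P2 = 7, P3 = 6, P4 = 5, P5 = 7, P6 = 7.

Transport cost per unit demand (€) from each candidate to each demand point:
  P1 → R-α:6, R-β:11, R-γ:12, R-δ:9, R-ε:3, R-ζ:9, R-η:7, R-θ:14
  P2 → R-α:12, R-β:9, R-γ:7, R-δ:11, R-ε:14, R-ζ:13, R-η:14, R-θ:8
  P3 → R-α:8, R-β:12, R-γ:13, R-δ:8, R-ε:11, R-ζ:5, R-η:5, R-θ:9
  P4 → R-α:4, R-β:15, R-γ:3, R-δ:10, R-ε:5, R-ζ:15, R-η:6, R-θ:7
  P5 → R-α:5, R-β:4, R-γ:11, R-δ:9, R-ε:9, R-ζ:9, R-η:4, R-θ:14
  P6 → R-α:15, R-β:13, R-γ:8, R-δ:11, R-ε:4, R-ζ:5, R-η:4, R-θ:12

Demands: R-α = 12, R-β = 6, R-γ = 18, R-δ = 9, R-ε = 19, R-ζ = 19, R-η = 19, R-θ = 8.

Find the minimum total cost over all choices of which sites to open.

508

Open {P1, P3, P4, P5}: assign each demand point to its cheapest open site.
  R-α→P4 12×4=48, R-β→P5 6×4=24, R-γ→P4 18×3=54, R-δ→P3 9×8=72, R-ε→P1 19×3=57, R-ζ→P3 19×5=95, R-η→P5 19×4=76, R-θ→P4 8×7=56
  transport cost 482, fixed 26 → total 508.
Compare {P1, P2, P3, P4, P5}: transport cost 482 + fixed 33 = 515.
Compare {P1, P3, P4, P5, P6}: transport cost 482 + fixed 33 = 515.
Compare {P1, P4, P5, P6}: transport cost 491 + fixed 27 = 518.
All other subsets cost ≥ 515. Minimum total cost: 508.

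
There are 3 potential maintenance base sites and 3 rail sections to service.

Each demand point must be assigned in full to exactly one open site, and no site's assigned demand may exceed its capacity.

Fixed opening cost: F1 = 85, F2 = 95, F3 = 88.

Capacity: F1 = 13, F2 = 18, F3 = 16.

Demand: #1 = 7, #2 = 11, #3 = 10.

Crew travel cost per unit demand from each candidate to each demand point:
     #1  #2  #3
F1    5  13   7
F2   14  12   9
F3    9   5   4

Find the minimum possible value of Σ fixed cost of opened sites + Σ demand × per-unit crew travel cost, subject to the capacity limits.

Open {F2, F3}; cheapest assignment that respects the capacities:
  F2 (cap 18, load 17): #1, #3 — cost 7×14 + 10×9 = 188
  F3 (cap 16, load 11): #2 — cost 11×5 = 55
  Shipping 243, fixed 183 → total 426.
  Any other capacity-feasible assignment to {F2, F3} ships for at least 243.
Compare {F1, F2, F3}: its best feasible assignment gives total 448.
Compare {F1, F2}: its best feasible assignment gives total 480.
Every other set of open sites that can feasibly serve all demand totals ≥ 448 even under its best assignment. Minimum: 426.

426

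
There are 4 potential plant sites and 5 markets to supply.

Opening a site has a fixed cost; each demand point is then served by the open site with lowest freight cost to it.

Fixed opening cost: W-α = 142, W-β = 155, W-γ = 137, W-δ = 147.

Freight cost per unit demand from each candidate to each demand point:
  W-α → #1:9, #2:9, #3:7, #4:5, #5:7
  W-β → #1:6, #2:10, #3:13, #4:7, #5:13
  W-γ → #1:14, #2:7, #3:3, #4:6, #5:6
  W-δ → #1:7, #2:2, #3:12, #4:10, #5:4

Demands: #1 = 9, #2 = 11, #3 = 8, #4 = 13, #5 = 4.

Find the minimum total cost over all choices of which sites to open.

Open {W-γ}: assign each demand point to its cheapest open site.
  #1→W-γ 9×14=126, #2→W-γ 11×7=77, #3→W-γ 8×3=24, #4→W-γ 13×6=78, #5→W-γ 4×6=24
  freight cost 329, fixed 137 → total 466.
Compare {W-α}: freight cost 329 + fixed 142 = 471.
Compare {W-δ}: freight cost 327 + fixed 147 = 474.
Compare {W-γ, W-δ}: freight cost 203 + fixed 284 = 487.
All other subsets cost ≥ 471. Minimum total cost: 466.

466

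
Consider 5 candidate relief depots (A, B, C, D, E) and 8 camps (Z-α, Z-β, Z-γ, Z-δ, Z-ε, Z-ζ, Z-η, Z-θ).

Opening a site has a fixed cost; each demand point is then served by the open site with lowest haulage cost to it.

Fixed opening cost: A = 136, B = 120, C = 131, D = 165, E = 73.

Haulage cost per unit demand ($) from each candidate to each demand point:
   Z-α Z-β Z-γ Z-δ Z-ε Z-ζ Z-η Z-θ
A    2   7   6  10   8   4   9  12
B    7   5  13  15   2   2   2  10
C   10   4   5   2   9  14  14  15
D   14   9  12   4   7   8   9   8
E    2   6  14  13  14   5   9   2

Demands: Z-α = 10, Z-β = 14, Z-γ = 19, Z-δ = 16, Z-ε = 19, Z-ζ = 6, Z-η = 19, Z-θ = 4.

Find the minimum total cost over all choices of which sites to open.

Open {B, C, E}: assign each demand point to its cheapest open site.
  Z-α→E 10×2=20, Z-β→C 14×4=56, Z-γ→C 19×5=95, Z-δ→C 16×2=32, Z-ε→B 19×2=38, Z-ζ→B 6×2=12, Z-η→B 19×2=38, Z-θ→E 4×2=8
  haulage cost 299, fixed 324 → total 623.
Compare {B, C}: haulage cost 381 + fixed 251 = 632.
Compare {A, B, C}: haulage cost 331 + fixed 387 = 718.
Compare {A, B}: haulage cost 492 + fixed 256 = 748.
All other subsets cost ≥ 632. Minimum total cost: 623.

623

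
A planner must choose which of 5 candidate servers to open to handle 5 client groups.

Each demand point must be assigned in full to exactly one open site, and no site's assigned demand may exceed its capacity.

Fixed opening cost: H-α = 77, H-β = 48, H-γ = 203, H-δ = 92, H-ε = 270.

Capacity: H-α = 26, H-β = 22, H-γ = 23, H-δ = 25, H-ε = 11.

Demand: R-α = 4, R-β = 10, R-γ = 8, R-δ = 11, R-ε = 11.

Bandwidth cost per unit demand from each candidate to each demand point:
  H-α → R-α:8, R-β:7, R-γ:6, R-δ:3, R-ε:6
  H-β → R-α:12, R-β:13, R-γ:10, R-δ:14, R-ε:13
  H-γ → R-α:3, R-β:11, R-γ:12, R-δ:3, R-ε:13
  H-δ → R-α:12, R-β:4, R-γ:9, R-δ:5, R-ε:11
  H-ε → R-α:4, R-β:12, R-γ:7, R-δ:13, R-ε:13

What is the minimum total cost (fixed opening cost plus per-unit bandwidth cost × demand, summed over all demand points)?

410

Open {H-α, H-δ}; cheapest assignment that respects the capacities:
  H-α (cap 26, load 23): R-α, R-γ, R-ε — cost 4×8 + 8×6 + 11×6 = 146
  H-δ (cap 25, load 21): R-β, R-δ — cost 10×4 + 11×5 = 95
  Shipping 241, fixed 169 → total 410.
  Any other capacity-feasible assignment to {H-α, H-δ} ships for at least 241.
Compare {H-α, H-β, H-δ}: its best feasible assignment gives total 458.
Compare {H-α, H-β}: its best feasible assignment gives total 466.
Every other set of open sites that can feasibly serve all demand totals ≥ 458 even under its best assignment. Minimum: 410.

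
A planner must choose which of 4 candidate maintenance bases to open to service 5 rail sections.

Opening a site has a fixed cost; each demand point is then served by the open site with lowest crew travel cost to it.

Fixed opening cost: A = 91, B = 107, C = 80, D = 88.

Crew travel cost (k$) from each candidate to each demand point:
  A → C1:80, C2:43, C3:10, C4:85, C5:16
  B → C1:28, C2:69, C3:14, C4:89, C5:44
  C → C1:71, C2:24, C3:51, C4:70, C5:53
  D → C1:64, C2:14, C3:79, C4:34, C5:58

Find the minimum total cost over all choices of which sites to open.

317

Open {A, D}: assign each demand point to its cheapest open site.
  C1→D 64, C2→D 14, C3→A 10, C4→D 34, C5→A 16
  crew travel cost 138, fixed 179 → total 317.
Compare {A}: crew travel cost 234 + fixed 91 = 325.
Compare {B, D}: crew travel cost 134 + fixed 195 = 329.
Compare {D}: crew travel cost 249 + fixed 88 = 337.
All other subsets cost ≥ 325. Minimum total cost: 317.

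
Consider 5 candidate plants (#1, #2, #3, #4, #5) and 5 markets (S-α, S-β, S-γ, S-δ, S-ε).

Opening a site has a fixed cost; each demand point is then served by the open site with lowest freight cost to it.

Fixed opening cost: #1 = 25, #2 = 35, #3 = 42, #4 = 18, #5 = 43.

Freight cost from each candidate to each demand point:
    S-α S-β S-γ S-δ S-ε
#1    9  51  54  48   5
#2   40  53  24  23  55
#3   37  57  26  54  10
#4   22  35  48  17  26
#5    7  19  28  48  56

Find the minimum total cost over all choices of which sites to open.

157

Open {#1, #4}: assign each demand point to its cheapest open site.
  S-α→#1 9, S-β→#4 35, S-γ→#4 48, S-δ→#4 17, S-ε→#1 5
  freight cost 114, fixed 43 → total 157.
Compare {#4, #5}: freight cost 97 + fixed 61 = 158.
Compare {#1, #4, #5}: freight cost 76 + fixed 86 = 162.
Compare {#4}: freight cost 148 + fixed 18 = 166.
All other subsets cost ≥ 158. Minimum total cost: 157.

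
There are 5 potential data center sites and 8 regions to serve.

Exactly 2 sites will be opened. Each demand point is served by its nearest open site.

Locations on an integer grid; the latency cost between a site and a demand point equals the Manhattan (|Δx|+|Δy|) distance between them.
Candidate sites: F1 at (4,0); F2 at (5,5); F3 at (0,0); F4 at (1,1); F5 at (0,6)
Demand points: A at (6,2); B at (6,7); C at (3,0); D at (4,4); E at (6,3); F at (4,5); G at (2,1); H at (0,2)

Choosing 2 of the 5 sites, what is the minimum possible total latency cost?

Open {F2, F4}.
  A→F2 4, B→F2 3, C→F4 3, D→F2 2, E→F2 3, F→F2 1, G→F4 1, H→F4 2  ⇒ total 19.
Compare {F2, F3}: total 21.
Compare {F1, F2}: total 23.
No size-2 selection does better; minimum is 19.

19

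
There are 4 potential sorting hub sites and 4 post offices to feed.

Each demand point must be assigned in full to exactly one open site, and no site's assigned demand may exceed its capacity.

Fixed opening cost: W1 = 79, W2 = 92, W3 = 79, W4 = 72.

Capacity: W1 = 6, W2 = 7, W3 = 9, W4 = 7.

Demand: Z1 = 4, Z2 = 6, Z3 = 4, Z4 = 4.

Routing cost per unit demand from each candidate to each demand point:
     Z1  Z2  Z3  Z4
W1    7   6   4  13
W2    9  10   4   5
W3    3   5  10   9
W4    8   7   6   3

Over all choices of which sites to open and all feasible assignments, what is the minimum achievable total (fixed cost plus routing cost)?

Open {W1, W3, W4}; cheapest assignment that respects the capacities:
  W1 (cap 6, load 6): Z2 — cost 6×6 = 36
  W3 (cap 9, load 8): Z1, Z3 — cost 4×3 + 4×10 = 52
  W4 (cap 7, load 4): Z4 — cost 4×3 = 12
  Shipping 100, fixed 230 → total 330.
  Any other capacity-feasible assignment to {W1, W3, W4} ships for at least 100.
Compare {W2, W3, W4}: its best feasible assignment gives total 349.
Compare {W1, W2, W3}: its best feasible assignment gives total 350.
Every other set of open sites that can feasibly serve all demand totals ≥ 349 even under its best assignment. Minimum: 330.

330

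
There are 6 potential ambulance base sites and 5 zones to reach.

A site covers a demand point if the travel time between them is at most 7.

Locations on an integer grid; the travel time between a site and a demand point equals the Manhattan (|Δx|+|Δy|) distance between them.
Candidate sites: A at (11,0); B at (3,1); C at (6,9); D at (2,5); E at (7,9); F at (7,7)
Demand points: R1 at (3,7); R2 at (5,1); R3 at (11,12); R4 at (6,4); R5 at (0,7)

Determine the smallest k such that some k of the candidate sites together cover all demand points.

Coverage sets (demand points within 7 of each site):
  A: {R2}
  B: {R1, R2, R4}
  C: {R1, R4}
  D: {R1, R2, R4, R5}
  E: {R1, R3, R4}
  F: {R1, R4, R5}
No single site covers all 5 demand points.
But {D, E} covers everything, so the minimum is 2.

2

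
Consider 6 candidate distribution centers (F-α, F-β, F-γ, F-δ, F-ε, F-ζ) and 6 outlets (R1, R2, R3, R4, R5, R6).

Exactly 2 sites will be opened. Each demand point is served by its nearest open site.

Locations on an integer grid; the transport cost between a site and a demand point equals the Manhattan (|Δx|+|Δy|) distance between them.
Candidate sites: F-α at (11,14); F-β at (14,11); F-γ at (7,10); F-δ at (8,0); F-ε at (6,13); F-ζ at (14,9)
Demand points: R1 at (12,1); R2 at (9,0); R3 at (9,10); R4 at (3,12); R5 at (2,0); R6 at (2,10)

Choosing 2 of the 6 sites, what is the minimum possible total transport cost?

25

Open {F-γ, F-δ}.
  R1→F-δ 5, R2→F-δ 1, R3→F-γ 2, R4→F-γ 6, R5→F-δ 6, R6→F-γ 5  ⇒ total 25.
Compare {F-δ, F-ε}: total 29.
Compare {F-α, F-δ}: total 41.
No size-2 selection does better; minimum is 25.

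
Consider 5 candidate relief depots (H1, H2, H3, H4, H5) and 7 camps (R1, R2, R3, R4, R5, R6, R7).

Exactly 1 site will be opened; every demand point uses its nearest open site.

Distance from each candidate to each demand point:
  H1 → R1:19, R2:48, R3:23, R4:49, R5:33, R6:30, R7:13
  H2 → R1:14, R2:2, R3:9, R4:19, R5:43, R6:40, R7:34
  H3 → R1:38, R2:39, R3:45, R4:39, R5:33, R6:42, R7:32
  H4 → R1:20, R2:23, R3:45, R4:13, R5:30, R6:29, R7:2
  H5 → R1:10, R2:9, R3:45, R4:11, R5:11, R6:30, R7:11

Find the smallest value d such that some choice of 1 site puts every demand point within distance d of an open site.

43

Open {H2}.
  Farthest demand point is R5 at distance 43 (to H2); all others are ≤ 43.
With {H3} the worst case is 45.
With {H4} the worst case is 45.
No size-1 selection achieves below 43.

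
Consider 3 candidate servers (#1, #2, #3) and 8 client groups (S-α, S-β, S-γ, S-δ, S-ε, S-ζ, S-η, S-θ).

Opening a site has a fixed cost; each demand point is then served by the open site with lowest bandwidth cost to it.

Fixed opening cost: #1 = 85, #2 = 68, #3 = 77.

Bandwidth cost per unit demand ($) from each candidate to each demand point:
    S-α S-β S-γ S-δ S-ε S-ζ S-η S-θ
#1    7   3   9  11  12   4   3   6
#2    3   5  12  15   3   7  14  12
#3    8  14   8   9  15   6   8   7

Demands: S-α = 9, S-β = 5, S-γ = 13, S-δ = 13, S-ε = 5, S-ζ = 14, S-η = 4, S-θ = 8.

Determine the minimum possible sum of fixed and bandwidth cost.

586

Open {#1, #2}: assign each demand point to its cheapest open site.
  S-α→#2 9×3=27, S-β→#1 5×3=15, S-γ→#1 13×9=117, S-δ→#1 13×11=143, S-ε→#2 5×3=15, S-ζ→#1 14×4=56, S-η→#1 4×3=12, S-θ→#1 8×6=48
  bandwidth cost 433, fixed 153 → total 586.
Compare {#1}: bandwidth cost 514 + fixed 85 = 599.
Compare {#2, #3}: bandwidth cost 460 + fixed 145 = 605.
Compare {#1, #2, #3}: bandwidth cost 394 + fixed 230 = 624.
All other subsets cost ≥ 599. Minimum total cost: 586.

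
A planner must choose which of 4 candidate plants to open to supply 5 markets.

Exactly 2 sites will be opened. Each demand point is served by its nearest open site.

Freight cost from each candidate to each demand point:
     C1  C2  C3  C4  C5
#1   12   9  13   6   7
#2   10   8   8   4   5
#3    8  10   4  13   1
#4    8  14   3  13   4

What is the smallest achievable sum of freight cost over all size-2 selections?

25

Open {#2, #3}.
  C1→#3 8, C2→#2 8, C3→#3 4, C4→#2 4, C5→#3 1  ⇒ total 25.
Compare {#2, #4}: total 27.
Compare {#1, #3}: total 28.
No size-2 selection does better; minimum is 25.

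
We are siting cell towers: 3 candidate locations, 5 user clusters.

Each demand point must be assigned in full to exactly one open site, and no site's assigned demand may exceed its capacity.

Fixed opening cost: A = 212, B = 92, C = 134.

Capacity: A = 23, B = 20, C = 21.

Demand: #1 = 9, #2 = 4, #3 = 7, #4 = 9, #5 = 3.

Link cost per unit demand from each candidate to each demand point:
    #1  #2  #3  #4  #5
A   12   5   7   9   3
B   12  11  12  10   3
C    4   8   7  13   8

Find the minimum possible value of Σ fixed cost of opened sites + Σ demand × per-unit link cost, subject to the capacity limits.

Open {B, C}; cheapest assignment that respects the capacities:
  B (cap 20, load 12): #4, #5 — cost 9×10 + 3×3 = 99
  C (cap 21, load 20): #1, #2, #3 — cost 9×4 + 4×8 + 7×7 = 117
  Shipping 216, fixed 226 → total 442.
  Any other capacity-feasible assignment to {B, C} ships for at least 216.
Compare {A, C}: its best feasible assignment gives total 541.
Compare {A, B}: its best feasible assignment gives total 571.
Every other set of open sites that can feasibly serve all demand totals ≥ 541 even under its best assignment. Minimum: 442.

442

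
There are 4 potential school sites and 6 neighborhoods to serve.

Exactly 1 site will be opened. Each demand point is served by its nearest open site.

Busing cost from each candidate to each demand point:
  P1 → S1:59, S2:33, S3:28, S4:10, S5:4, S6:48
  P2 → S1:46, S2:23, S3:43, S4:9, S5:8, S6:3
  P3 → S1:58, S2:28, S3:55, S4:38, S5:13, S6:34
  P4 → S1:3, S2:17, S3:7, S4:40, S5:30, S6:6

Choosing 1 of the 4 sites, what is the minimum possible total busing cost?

Open {P4}.
  S1→P4 3, S2→P4 17, S3→P4 7, S4→P4 40, S5→P4 30, S6→P4 6  ⇒ total 103.
Compare {P2}: total 132.
Compare {P1}: total 182.
No size-1 selection does better; minimum is 103.

103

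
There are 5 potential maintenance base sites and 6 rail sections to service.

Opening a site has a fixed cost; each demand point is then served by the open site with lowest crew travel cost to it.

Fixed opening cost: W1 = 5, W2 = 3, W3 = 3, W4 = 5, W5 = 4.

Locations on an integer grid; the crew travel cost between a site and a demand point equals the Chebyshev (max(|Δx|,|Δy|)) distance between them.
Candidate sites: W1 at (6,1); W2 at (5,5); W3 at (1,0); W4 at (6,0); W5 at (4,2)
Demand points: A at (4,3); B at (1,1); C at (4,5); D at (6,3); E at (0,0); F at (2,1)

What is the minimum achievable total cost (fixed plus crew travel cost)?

Open {W2, W3}: assign each demand point to its cheapest open site.
  A→W2 2, B→W3 1, C→W2 1, D→W2 2, E→W3 1, F→W3 1
  crew travel cost 8, fixed 6 → total 14.
Compare {W3, W5}: crew travel cost 9 + fixed 7 = 16.
Compare {W2, W3, W5}: crew travel cost 7 + fixed 10 = 17.
Compare {W3}: crew travel cost 16 + fixed 3 = 19.
All other subsets cost ≥ 16. Minimum total cost: 14.

14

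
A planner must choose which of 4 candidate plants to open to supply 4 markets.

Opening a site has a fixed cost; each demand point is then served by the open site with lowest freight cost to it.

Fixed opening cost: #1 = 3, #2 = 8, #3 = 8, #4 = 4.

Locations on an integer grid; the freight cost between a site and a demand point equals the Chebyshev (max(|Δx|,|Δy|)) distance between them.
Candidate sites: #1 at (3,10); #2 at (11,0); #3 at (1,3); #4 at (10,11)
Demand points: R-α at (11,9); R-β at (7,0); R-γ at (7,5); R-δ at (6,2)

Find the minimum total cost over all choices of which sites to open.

28

Open {#2, #4}: assign each demand point to its cheapest open site.
  R-α→#4 2, R-β→#2 4, R-γ→#2 5, R-δ→#2 5
  freight cost 16, fixed 12 → total 28.
Compare {#2}: freight cost 23 + fixed 8 = 31.
Compare {#3, #4}: freight cost 19 + fixed 12 = 31.
Compare {#1, #2, #4}: freight cost 16 + fixed 15 = 31.
All other subsets cost ≥ 31. Minimum total cost: 28.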